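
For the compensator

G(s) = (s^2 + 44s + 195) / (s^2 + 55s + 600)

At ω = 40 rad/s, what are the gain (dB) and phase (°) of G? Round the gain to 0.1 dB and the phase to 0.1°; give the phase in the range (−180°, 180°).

-0.6 dB, 14.2°

Substitute s = j40:
Numerator: (j40)^2 + 44(j40) + 195 = -1405 + j1760
Denominator: (j40)^2 + 55(j40) + 600 = -1000 + j2200
|N| = √(1405² + 1760²) ≈ 2252, ∠N ≈ 128.60°
|D| = √(1000² + 2200²) ≈ 2416.6, ∠D ≈ 114.44°
|G| = 2252 / 2416.6 ≈ 0.93189
Gain = 20 log₁₀(0.93189) ≈ -0.61 dB
∠G = 128.60° − 114.44° = 14.16°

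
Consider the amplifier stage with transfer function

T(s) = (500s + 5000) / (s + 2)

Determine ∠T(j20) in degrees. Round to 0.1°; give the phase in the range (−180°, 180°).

-20.9°

Substitute s = j20:
Numerator: 500(j20) + 5000 = 5000 + j10000
Denominator: (j20) + 2 = 2 + j20
|N| = √(5000² + 10000²) ≈ 11180, ∠N ≈ 63.43°
|D| = √(2² + 20²) ≈ 20.1, ∠D ≈ 84.29°
∠T = 63.43° − 84.29° = -20.86°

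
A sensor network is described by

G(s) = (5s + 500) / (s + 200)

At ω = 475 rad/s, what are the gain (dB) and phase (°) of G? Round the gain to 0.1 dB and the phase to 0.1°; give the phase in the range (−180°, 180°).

Substitute s = j475:
Numerator: 5(j475) + 500 = 500 + j2375
Denominator: (j475) + 200 = 200 + j475
|N| = √(500² + 2375²) ≈ 2427.1, ∠N ≈ 78.11°
|D| = √(200² + 475²) ≈ 515.39, ∠D ≈ 67.17°
|G| = 2427.1 / 515.39 ≈ 4.7092
Gain = 20 log₁₀(4.7092) ≈ 13.46 dB
∠G = 78.11° − 67.17° = 10.94°

13.5 dB, 10.9°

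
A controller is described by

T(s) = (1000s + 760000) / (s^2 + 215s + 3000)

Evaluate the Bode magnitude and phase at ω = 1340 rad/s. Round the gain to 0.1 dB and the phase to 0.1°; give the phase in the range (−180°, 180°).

Substitute s = j1340:
Numerator: 1000(j1340) + 760000 = 760000 + j1340000
Denominator: (j1340)^2 + 215(j1340) + 3000 = -1792600 + j288100
|N| = √(760000² + 1340000²) ≈ 1.5405e+06, ∠N ≈ 60.44°
|D| = √(1792600² + 288100²) ≈ 1.8156e+06, ∠D ≈ 170.87°
|T| = 1.5405e+06 / 1.8156e+06 ≈ 0.84848
Gain = 20 log₁₀(0.84848) ≈ -1.43 dB
∠T = 60.44° − 170.87° = -110.43°

-1.4 dB, -110.4°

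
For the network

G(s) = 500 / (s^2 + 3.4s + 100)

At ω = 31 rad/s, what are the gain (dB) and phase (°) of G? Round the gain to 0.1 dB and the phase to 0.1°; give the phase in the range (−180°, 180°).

At s = jω = j31:
quadratic: (j31)² + 3.4·j31 + 100 = -861 + j105.4 → |·| ≈ 867.43, ∠ ≈ 173.02°
|G| = 500 / 867.43 ≈ 0.57642
Gain = 20 log₁₀(0.57642) ≈ -4.79 dB
∠G = 0.00° − 173.02° = -173.02°

-4.8 dB, -173.0°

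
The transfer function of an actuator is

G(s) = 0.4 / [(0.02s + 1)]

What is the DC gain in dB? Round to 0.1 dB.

G(0) = 0.4 · 1 / 1 = 0.4
20 log₁₀(0.4) ≈ -7.96 dB

-8.0 dB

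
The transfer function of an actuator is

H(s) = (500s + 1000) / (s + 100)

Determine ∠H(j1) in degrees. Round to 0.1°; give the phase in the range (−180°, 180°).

26.0°

Substitute s = j1:
Numerator: 500(j1) + 1000 = 1000 + j500
Denominator: (j1) + 100 = 100 + j1
|N| = √(1000² + 500²) ≈ 1118, ∠N ≈ 26.57°
|D| = √(100² + 1²) ≈ 100, ∠D ≈ 0.57°
∠H = 26.57° − 0.57° = 26.00°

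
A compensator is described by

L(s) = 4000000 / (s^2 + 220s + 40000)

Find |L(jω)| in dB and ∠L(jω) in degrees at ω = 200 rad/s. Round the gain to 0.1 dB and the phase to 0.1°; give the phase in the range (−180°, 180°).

At s = jω = j200:
quadratic: (j200)² + 220·j200 + 40000 = 0 + j44000 → |·| ≈ 44000, ∠ ≈ 90.00°
|L| = 4000000 / 44000 ≈ 90.909
Gain = 20 log₁₀(90.909) ≈ 39.17 dB
∠L = 0.00° − 90.00° = -90.00°

39.2 dB, -90.0°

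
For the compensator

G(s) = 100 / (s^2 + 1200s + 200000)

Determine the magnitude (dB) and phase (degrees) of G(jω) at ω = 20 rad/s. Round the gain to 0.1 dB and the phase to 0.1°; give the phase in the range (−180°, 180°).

-66.1 dB, -6.9°

Substitute s = j20:
Numerator: 100 = 100 + j0
Denominator: (j20)^2 + 1200(j20) + 200000 = 199600 + j24000
|N| = √(100² + 0²) ≈ 100, ∠N ≈ 0.00°
|D| = √(199600² + 24000²) ≈ 2.0104e+05, ∠D ≈ 6.86°
|G| = 100 / 2.0104e+05 ≈ 0.00049741
Gain = 20 log₁₀(0.00049741) ≈ -66.07 dB
∠G = 0.00° − 6.86° = -6.86°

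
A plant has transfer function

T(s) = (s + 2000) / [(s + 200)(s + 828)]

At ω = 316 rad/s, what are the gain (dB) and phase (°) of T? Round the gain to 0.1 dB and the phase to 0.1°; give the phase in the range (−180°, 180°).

-44.3 dB, -69.6°

At s = jω = j316:
zero (s+2000): 2000 + j316 → |·| = √(2000²+316²) = √4099856 ≈ 2024.8, ∠ = arctan(316/2000) ≈ 8.98°
pole (s+200): 200 + j316 → |·| = √(200²+316²) = √139856 ≈ 373.97, ∠ = arctan(316/200) ≈ 57.67°
pole (s+828): 828 + j316 → |·| = √(828²+316²) = √785440 ≈ 886.25, ∠ = arctan(316/828) ≈ 20.89°
|T| = 1 · 2024.8 / 3.3143e+05 ≈ 0.0061093
Gain = 20 log₁₀(0.0061093) ≈ -44.28 dB
∠T = 8.98° − 78.56° = -69.58°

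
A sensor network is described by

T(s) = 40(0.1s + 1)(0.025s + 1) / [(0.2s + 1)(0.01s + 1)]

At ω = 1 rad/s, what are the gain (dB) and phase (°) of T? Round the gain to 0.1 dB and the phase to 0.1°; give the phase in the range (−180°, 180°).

At ω = 1 rad/s:
zero (1 + j1·0.1) = 1 + j0.1 → |·| ≈ 1.005, ∠ ≈ 5.71°
zero (1 + j1·0.025) = 1 + j0.025 → |·| ≈ 1.0003, ∠ ≈ 1.43°
pole (1 + j1·0.2) = 1 + j0.2 → |·| ≈ 1.0198, ∠ ≈ 11.31°
pole (1 + j1·0.01) = 1 + j0.01 → |·| ≈ 1, ∠ ≈ 0.57°
|T| = 40 · 1.005 · 1.0003 / (1.0198 · 1) ≈ 39.431
Gain = 20 log₁₀(39.431) ≈ 31.92 dB
∠T = (5.71° + 1.43°) − (11.31° + 0.57°) = -4.74°

31.9 dB, -4.7°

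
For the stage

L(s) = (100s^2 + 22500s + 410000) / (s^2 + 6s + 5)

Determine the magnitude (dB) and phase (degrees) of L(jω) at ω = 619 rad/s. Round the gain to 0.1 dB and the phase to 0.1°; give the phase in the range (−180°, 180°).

Substitute s = j619:
Numerator: 100(j619)^2 + 22500(j619) + 410000 = -37906100 + j13927500
Denominator: (j619)^2 + 6(j619) + 5 = -383156 + j3714
|N| = √(37906100² + 13927500²) ≈ 4.0384e+07, ∠N ≈ 159.83°
|D| = √(383156² + 3714²) ≈ 3.8317e+05, ∠D ≈ 179.44°
|L| = 4.0384e+07 / 3.8317e+05 ≈ 105.39
Gain = 20 log₁₀(105.39) ≈ 40.46 dB
∠L = 159.83° − 179.44° = -19.61°

40.5 dB, -19.6°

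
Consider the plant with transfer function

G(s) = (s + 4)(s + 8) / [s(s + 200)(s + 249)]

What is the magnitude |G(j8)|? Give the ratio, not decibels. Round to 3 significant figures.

0.000254

At s = jω = j8:
zero (s+4): 4 + j8 → |·| = √(4²+8²) = √80 ≈ 8.9443, ∠ = arctan(8/4) ≈ 63.43°
zero (s+8): 8 + j8 → |·| = √(8²+8²) = √128 ≈ 11.314, ∠ = arctan(8/8) ≈ 45.00°
pole (s+200): 200 + j8 → |·| = √(200²+8²) = √40064 ≈ 200.16, ∠ = arctan(8/200) ≈ 2.29°
pole (s+249): 249 + j8 → |·| = √(249²+8²) = √62065 ≈ 249.13, ∠ = arctan(8/249) ≈ 1.84°
pole at origin: |s| = 8, ∠ = 90.00° (in denominator)
|G| = 1 · 101.2 / 3.9893e+05 ≈ 0.00025368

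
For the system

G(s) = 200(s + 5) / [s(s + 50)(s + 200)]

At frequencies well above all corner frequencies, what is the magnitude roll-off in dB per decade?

Each pole contributes −20 dB/decade at high frequency; each zero contributes +20 dB/decade.
Net: 1 zero(s) − 3 pole(s) → -40 dB/decade.

-40 dB/decade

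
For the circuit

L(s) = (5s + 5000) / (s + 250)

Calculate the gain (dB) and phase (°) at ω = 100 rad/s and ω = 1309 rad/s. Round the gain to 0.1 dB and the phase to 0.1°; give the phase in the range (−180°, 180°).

ω = 100: 25.4 dB, -16.1°; ω = 1309: 15.8 dB, -26.6°

Substitute s = j100:
Numerator: 5(j100) + 5000 = 5000 + j500
Denominator: (j100) + 250 = 250 + j100
|N| = √(5000² + 500²) ≈ 5024.9, ∠N ≈ 5.71°
|D| = √(250² + 100²) ≈ 269.26, ∠D ≈ 21.80°
|L| = 5024.9 / 269.26 ≈ 18.662
Gain = 20 log₁₀(18.662) ≈ 25.42 dB
∠L = 5.71° − 21.80° = -16.09°

Substitute s = j1309:
Numerator: 5(j1309) + 5000 = 5000 + j6545
Denominator: (j1309) + 250 = 250 + j1309
|N| = √(5000² + 6545²) ≈ 8236.3, ∠N ≈ 52.62°
|D| = √(250² + 1309²) ≈ 1332.7, ∠D ≈ 79.19°
|L| = 8236.3 / 1332.7 ≈ 6.1802
Gain = 20 log₁₀(6.1802) ≈ 15.82 dB
∠L = 52.62° − 79.19° = -26.57°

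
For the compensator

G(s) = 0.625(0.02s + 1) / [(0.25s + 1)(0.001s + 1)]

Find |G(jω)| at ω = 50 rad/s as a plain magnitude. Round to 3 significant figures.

0.0704

At ω = 50 rad/s:
zero (1 + j50·0.02) = 1 + j1 → |·| ≈ 1.4142, ∠ ≈ 45.00°
pole (1 + j50·0.25) = 1 + j12.5 → |·| ≈ 12.54, ∠ ≈ 85.43°
pole (1 + j50·0.001) = 1 + j0.05 → |·| ≈ 1.0012, ∠ ≈ 2.86°
|G| = 0.625 · 1.4142 / (12.54 · 1.0012) ≈ 0.0704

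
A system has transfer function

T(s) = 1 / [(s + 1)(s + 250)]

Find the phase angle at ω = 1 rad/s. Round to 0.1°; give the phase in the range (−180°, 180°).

-45.2°

At s = jω = j1:
pole (s+1): 1 + j1 → |·| = √(1²+1²) = √2 ≈ 1.4142, ∠ = arctan(1/1) ≈ 45.00°
pole (s+250): 250 + j1 → |·| = √(250²+1²) = √62501 ≈ 250, ∠ = arctan(1/250) ≈ 0.23°
∠T = 0.00° − 45.23° = -45.23°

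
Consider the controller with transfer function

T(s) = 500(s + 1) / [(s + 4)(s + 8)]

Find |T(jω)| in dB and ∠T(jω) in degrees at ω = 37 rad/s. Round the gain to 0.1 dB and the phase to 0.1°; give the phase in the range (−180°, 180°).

At s = jω = j37:
zero (s+1): 1 + j37 → |·| = √(1²+37²) = √1370 ≈ 37.014, ∠ = arctan(37/1) ≈ 88.45°
pole (s+4): 4 + j37 → |·| = √(4²+37²) = √1385 ≈ 37.216, ∠ = arctan(37/4) ≈ 83.83°
pole (s+8): 8 + j37 → |·| = √(8²+37²) = √1433 ≈ 37.855, ∠ = arctan(37/8) ≈ 77.80°
|T| = 500 · 37.014 / 1408.8 ≈ 13.137
Gain = 20 log₁₀(13.137) ≈ 22.37 dB
∠T = 88.45° − 161.63° = -73.18°

22.4 dB, -73.2°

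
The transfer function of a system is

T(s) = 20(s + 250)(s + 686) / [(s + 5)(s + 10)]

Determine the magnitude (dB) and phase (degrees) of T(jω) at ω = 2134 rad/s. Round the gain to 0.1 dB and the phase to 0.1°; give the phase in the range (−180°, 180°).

26.5 dB, -24.1°

At s = jω = j2134:
zero (s+250): 250 + j2134 → |·| = √(250²+2134²) = √4616456 ≈ 2148.6, ∠ = arctan(2134/250) ≈ 83.32°
zero (s+686): 686 + j2134 → |·| = √(686²+2134²) = √5024552 ≈ 2241.6, ∠ = arctan(2134/686) ≈ 72.18°
pole (s+5): 5 + j2134 → |·| = √(5²+2134²) = √4553981 ≈ 2134, ∠ = arctan(2134/5) ≈ 89.87°
pole (s+10): 10 + j2134 → |·| = √(10²+2134²) = √4554056 ≈ 2134, ∠ = arctan(2134/10) ≈ 89.73°
|T| = 20 · 4.8163e+06 / 4.554e+06 ≈ 21.152
Gain = 20 log₁₀(21.152) ≈ 26.51 dB
∠T = 155.50° − 179.60° = -24.10°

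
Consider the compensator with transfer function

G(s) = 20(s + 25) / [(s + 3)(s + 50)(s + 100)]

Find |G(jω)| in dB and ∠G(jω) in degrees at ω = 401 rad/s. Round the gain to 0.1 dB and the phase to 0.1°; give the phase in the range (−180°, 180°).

At s = jω = j401:
zero (s+25): 25 + j401 → |·| = √(25²+401²) = √161426 ≈ 401.78, ∠ = arctan(401/25) ≈ 86.43°
pole (s+3): 3 + j401 → |·| = √(3²+401²) = √160810 ≈ 401.01, ∠ = arctan(401/3) ≈ 89.57°
pole (s+50): 50 + j401 → |·| = √(50²+401²) = √163301 ≈ 404.11, ∠ = arctan(401/50) ≈ 82.89°
pole (s+100): 100 + j401 → |·| = √(100²+401²) = √170801 ≈ 413.28, ∠ = arctan(401/100) ≈ 76.00°
|G| = 20 · 401.78 / 6.6973e+07 ≈ 0.00011998
Gain = 20 log₁₀(0.00011998) ≈ -78.42 dB
∠G = 86.43° − 248.46° = -162.03°

-78.4 dB, -162.0°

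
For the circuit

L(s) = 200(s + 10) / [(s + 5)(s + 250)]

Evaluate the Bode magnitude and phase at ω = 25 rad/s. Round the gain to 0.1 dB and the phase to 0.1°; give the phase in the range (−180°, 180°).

At s = jω = j25:
zero (s+10): 10 + j25 → |·| = √(10²+25²) = √725 ≈ 26.926, ∠ = arctan(25/10) ≈ 68.20°
pole (s+5): 5 + j25 → |·| = √(5²+25²) = √650 ≈ 25.495, ∠ = arctan(25/5) ≈ 78.69°
pole (s+250): 250 + j25 → |·| = √(250²+25²) = √63125 ≈ 251.25, ∠ = arctan(25/250) ≈ 5.71°
|L| = 200 · 26.926 / 6405.6 ≈ 0.8407
Gain = 20 log₁₀(0.8407) ≈ -1.51 dB
∠L = 68.20° − 84.40° = -16.20°

-1.5 dB, -16.2°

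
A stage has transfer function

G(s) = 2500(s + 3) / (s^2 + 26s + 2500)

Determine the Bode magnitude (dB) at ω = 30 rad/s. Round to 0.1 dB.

At s = jω = j30:
zero (s+3): 3 + j30 → |·| = √(3²+30²) = √909 ≈ 30.15, ∠ = arctan(30/3) ≈ 84.29°
quadratic: (j30)² + 26·j30 + 2500 = 1600 + j780 → |·| ≈ 1780, ∠ ≈ 25.99°
|G| = 2500 · 30.15 / 1780 ≈ 42.346
Gain = 20 log₁₀(42.346) ≈ 32.54 dB

32.5 dB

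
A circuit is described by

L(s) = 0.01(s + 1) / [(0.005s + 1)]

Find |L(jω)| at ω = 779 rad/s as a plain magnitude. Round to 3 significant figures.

1.94

At ω = 779 rad/s:
zero (1 + j779·1) = 1 + j779 → |·| ≈ 779, ∠ ≈ 89.93°
pole (1 + j779·0.005) = 1 + j3.895 → |·| ≈ 4.0213, ∠ ≈ 75.60°
|L| = 0.01 · 779 / (4.0213) ≈ 1.9372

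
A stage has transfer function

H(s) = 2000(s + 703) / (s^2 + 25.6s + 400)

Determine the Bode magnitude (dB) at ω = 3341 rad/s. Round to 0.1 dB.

At s = jω = j3341:
zero (s+703): 703 + j3341 → |·| = √(703²+3341²) = √11656490 ≈ 3414.2, ∠ = arctan(3341/703) ≈ 78.12°
quadratic: (j3341)² + 25.6·j3341 + 400 = -11161881 + j85529.6 → |·| ≈ 1.1162e+07, ∠ ≈ 179.56°
|H| = 2000 · 3414.2 / 1.1162e+07 ≈ 0.61175
Gain = 20 log₁₀(0.61175) ≈ -4.27 dB

-4.3 dB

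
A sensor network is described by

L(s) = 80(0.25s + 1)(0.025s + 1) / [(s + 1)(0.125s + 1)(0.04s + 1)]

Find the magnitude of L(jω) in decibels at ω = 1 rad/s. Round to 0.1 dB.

At ω = 1 rad/s:
zero (1 + j1·0.25) = 1 + j0.25 → |·| ≈ 1.0308, ∠ ≈ 14.04°
zero (1 + j1·0.025) = 1 + j0.025 → |·| ≈ 1.0003, ∠ ≈ 1.43°
pole (1 + j1·1) = 1 + j1 → |·| ≈ 1.4142, ∠ ≈ 45.00°
pole (1 + j1·0.125) = 1 + j0.125 → |·| ≈ 1.0078, ∠ ≈ 7.13°
pole (1 + j1·0.04) = 1 + j0.04 → |·| ≈ 1.0008, ∠ ≈ 2.29°
|L| = 80 · 1.0308 · 1.0003 / (1.4142 · 1.0078 · 1.0008) ≈ 57.831
Gain = 20 log₁₀(57.831) ≈ 35.24 dB

35.2 dB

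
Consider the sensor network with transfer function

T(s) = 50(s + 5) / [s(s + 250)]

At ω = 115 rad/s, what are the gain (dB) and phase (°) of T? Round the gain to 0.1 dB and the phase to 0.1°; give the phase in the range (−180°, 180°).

-14.8 dB, -27.2°

At s = jω = j115:
zero (s+5): 5 + j115 → |·| = √(5²+115²) = √13250 ≈ 115.11, ∠ = arctan(115/5) ≈ 87.51°
pole (s+250): 250 + j115 → |·| = √(250²+115²) = √75725 ≈ 275.18, ∠ = arctan(115/250) ≈ 24.70°
pole at origin: |s| = 115, ∠ = 90.00° (in denominator)
|T| = 50 · 115.11 / 31646 ≈ 0.18187
Gain = 20 log₁₀(0.18187) ≈ -14.80 dB
∠T = 87.51° − 114.70° = -27.19°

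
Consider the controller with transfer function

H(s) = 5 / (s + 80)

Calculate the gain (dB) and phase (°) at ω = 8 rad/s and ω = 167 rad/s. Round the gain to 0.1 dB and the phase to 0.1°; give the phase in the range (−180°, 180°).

ω = 8: -24.1 dB, -5.7°; ω = 167: -31.4 dB, -64.4°

Substitute s = j8:
Numerator: 5 = 5 + j0
Denominator: (j8) + 80 = 80 + j8
|N| = √(5² + 0²) ≈ 5, ∠N ≈ 0.00°
|D| = √(80² + 8²) ≈ 80.399, ∠D ≈ 5.71°
|H| = 5 / 80.399 ≈ 0.06219
Gain = 20 log₁₀(0.06219) ≈ -24.13 dB
∠H = 0.00° − 5.71° = -5.71°

Substitute s = j167:
Numerator: 5 = 5 + j0
Denominator: (j167) + 80 = 80 + j167
|N| = √(5² + 0²) ≈ 5, ∠N ≈ 0.00°
|D| = √(80² + 167²) ≈ 185.17, ∠D ≈ 64.40°
|H| = 5 / 185.17 ≈ 0.027002
Gain = 20 log₁₀(0.027002) ≈ -31.37 dB
∠H = 0.00° − 64.40° = -64.40°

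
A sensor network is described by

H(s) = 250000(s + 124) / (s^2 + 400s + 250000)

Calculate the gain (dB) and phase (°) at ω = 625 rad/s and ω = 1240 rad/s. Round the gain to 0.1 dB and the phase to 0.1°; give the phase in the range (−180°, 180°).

ω = 625: 54.9 dB, -40.6°; ω = 1240: 47.1 dB, -74.6°

At s = jω = j625:
zero (s+124): 124 + j625 → |·| = √(124²+625²) = √406001 ≈ 637.18, ∠ = arctan(625/124) ≈ 78.78°
quadratic: (j625)² + 400·j625 + 250000 = -140625 + j250000 → |·| ≈ 2.8684e+05, ∠ ≈ 119.36°
|H| = 250000 · 637.18 / 2.8684e+05 ≈ 555.34
Gain = 20 log₁₀(555.34) ≈ 54.89 dB
∠H = 78.78° − 119.36° = -40.58°

At s = jω = j1240:
zero (s+124): 124 + j1240 → |·| = √(124²+1240²) = √1552976 ≈ 1246.2, ∠ = arctan(1240/124) ≈ 84.29°
quadratic: (j1240)² + 400·j1240 + 250000 = -1287600 + j496000 → |·| ≈ 1.3798e+06, ∠ ≈ 158.93°
|H| = 250000 · 1246.2 / 1.3798e+06 ≈ 225.79
Gain = 20 log₁₀(225.79) ≈ 47.07 dB
∠H = 84.29° − 158.93° = -74.64°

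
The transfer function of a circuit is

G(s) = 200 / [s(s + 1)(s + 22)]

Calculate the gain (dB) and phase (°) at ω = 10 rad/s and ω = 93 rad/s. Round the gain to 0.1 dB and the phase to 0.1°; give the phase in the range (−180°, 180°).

ω = 10: -21.7 dB, 161.3°; ω = 93: -72.3 dB, 103.9°

At s = jω = j10:
pole (s+1): 1 + j10 → |·| = √(1²+10²) = √101 ≈ 10.05, ∠ = arctan(10/1) ≈ 84.29°
pole (s+22): 22 + j10 → |·| = √(22²+10²) = √584 ≈ 24.166, ∠ = arctan(10/22) ≈ 24.44°
pole at origin: |s| = 10, ∠ = 90.00° (in denominator)
|G| = 200 / 2428.7 ≈ 0.082349
Gain = 20 log₁₀(0.082349) ≈ -21.69 dB
∠G = 0.00° − 198.73° = -198.73° ≡ 161.27° (principal value)

At s = jω = j93:
pole (s+1): 1 + j93 → |·| = √(1²+93²) = √8650 ≈ 93.005, ∠ = arctan(93/1) ≈ 89.38°
pole (s+22): 22 + j93 → |·| = √(22²+93²) = √9133 ≈ 95.567, ∠ = arctan(93/22) ≈ 76.69°
pole at origin: |s| = 93, ∠ = 90.00° (in denominator)
|G| = 200 / 8.266e+05 ≈ 0.00024195
Gain = 20 log₁₀(0.00024195) ≈ -72.33 dB
∠G = 0.00° − 256.07° = -256.07° ≡ 103.93° (principal value)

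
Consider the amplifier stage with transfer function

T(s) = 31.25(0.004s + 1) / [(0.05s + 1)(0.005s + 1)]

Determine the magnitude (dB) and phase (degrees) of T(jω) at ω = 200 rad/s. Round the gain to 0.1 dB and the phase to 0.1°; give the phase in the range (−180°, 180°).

At ω = 200 rad/s:
zero (1 + j200·0.004) = 1 + j0.8 → |·| ≈ 1.2806, ∠ ≈ 38.66°
pole (1 + j200·0.05) = 1 + j10 → |·| ≈ 10.05, ∠ ≈ 84.29°
pole (1 + j200·0.005) = 1 + j1 → |·| ≈ 1.4142, ∠ ≈ 45.00°
|T| = 31.25 · 1.2806 / (10.05 · 1.4142) ≈ 2.8157
Gain = 20 log₁₀(2.8157) ≈ 8.99 dB
∠T = (38.66°) − (84.29° + 45.00°) = -90.63°

9.0 dB, -90.6°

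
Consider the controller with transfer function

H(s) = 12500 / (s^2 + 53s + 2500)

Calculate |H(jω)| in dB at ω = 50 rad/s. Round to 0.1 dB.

13.5 dB

At s = jω = j50:
quadratic: (j50)² + 53·j50 + 2500 = 0 + j2650 → |·| ≈ 2650, ∠ ≈ 90.00°
|H| = 12500 / 2650 ≈ 4.717
Gain = 20 log₁₀(4.717) ≈ 13.47 dB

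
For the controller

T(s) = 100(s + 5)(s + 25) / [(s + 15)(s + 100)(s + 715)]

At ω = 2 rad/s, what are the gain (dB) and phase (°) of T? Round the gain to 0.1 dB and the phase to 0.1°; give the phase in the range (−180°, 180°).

At s = jω = j2:
zero (s+5): 5 + j2 → |·| = √(5²+2²) = √29 ≈ 5.3852, ∠ = arctan(2/5) ≈ 21.80°
zero (s+25): 25 + j2 → |·| = √(25²+2²) = √629 ≈ 25.08, ∠ = arctan(2/25) ≈ 4.57°
pole (s+15): 15 + j2 → |·| = √(15²+2²) = √229 ≈ 15.133, ∠ = arctan(2/15) ≈ 7.59°
pole (s+100): 100 + j2 → |·| = √(100²+2²) = √10004 ≈ 100.02, ∠ = arctan(2/100) ≈ 1.15°
pole (s+715): 715 + j2 → |·| = √(715²+2²) = √511229 ≈ 715, ∠ = arctan(2/715) ≈ 0.16°
|T| = 100 · 135.06 / 1.0822e+06 ≈ 0.01248
Gain = 20 log₁₀(0.01248) ≈ -38.08 dB
∠T = 26.37° − 8.90° = 17.47°

-38.1 dB, 17.5°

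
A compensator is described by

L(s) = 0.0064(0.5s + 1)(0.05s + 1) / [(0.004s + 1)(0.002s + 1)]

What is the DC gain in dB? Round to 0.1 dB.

L(0) = 0.0064 · 1 / 1 = 0.0064
20 log₁₀(0.0064) ≈ -43.88 dB

-43.9 dB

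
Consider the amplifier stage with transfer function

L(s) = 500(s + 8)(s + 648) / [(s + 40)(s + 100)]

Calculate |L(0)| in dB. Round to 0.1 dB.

56.2 dB

L(0) = 500·8·648 / (40·100) = 648
20 log₁₀(648) ≈ 56.23 dB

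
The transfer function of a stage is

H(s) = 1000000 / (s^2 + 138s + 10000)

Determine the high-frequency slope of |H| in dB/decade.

-40 dB/decade

Each pole contributes −20 dB/decade at high frequency; each zero contributes +20 dB/decade.
Net: 0 zero(s) − 2 pole(s) → -40 dB/decade.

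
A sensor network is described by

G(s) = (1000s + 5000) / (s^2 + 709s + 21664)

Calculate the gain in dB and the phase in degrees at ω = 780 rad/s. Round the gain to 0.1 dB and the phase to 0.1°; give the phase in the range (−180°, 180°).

Substitute s = j780:
Numerator: 1000(j780) + 5000 = 5000 + j780000
Denominator: (j780)^2 + 709(j780) + 21664 = -586736 + j553020
|N| = √(5000² + 780000²) ≈ 7.8002e+05, ∠N ≈ 89.63°
|D| = √(586736² + 553020²) ≈ 8.0628e+05, ∠D ≈ 136.69°
|G| = 7.8002e+05 / 8.0628e+05 ≈ 0.96743
Gain = 20 log₁₀(0.96743) ≈ -0.29 dB
∠G = 89.63° − 136.69° = -47.06°

-0.3 dB, -47.1°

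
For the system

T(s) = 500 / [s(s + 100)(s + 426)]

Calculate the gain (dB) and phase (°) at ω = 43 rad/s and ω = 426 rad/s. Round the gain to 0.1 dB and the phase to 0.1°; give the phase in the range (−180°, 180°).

At s = jω = j43:
pole (s+100): 100 + j43 → |·| = √(100²+43²) = √11849 ≈ 108.85, ∠ = arctan(43/100) ≈ 23.27°
pole (s+426): 426 + j43 → |·| = √(426²+43²) = √183325 ≈ 428.16, ∠ = arctan(43/426) ≈ 5.76°
pole at origin: |s| = 43, ∠ = 90.00° (in denominator)
|T| = 500 / 2.004e+06 ≈ 0.0002495
Gain = 20 log₁₀(0.0002495) ≈ -72.06 dB
∠T = 0.00° − 119.03° = -119.03°

At s = jω = j426:
pole (s+100): 100 + j426 → |·| = √(100²+426²) = √191476 ≈ 437.58, ∠ = arctan(426/100) ≈ 76.79°
pole (s+426): 426 + j426 → |·| = √(426²+426²) = √362952 ≈ 602.45, ∠ = arctan(426/426) ≈ 45.00°
pole at origin: |s| = 426, ∠ = 90.00° (in denominator)
|T| = 500 / 1.123e+08 ≈ 4.4524e-06
Gain = 20 log₁₀(4.4524e-06) ≈ -107.03 dB
∠T = 0.00° − 211.79° = -211.79° ≡ 148.21° (principal value)

ω = 43: -72.1 dB, -119.0°; ω = 426: -107.0 dB, 148.2°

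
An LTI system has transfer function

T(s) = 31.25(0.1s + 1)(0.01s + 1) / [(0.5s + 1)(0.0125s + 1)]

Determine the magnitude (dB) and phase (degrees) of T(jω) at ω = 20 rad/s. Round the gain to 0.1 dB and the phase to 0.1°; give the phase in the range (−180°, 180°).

At ω = 20 rad/s:
zero (1 + j20·0.1) = 1 + j2 → |·| ≈ 2.2361, ∠ ≈ 63.43°
zero (1 + j20·0.01) = 1 + j0.2 → |·| ≈ 1.0198, ∠ ≈ 11.31°
pole (1 + j20·0.5) = 1 + j10 → |·| ≈ 10.05, ∠ ≈ 84.29°
pole (1 + j20·0.0125) = 1 + j0.25 → |·| ≈ 1.0308, ∠ ≈ 14.04°
|T| = 31.25 · 2.2361 · 1.0198 / (10.05 · 1.0308) ≈ 6.8788
Gain = 20 log₁₀(6.8788) ≈ 16.75 dB
∠T = (63.43° + 11.31°) − (84.29° + 14.04°) = -23.59°

16.8 dB, -23.6°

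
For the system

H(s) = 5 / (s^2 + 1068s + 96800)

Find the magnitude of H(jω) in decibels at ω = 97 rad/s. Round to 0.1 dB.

-88.7 dB

Substitute s = j97:
Numerator: 5 = 5 + j0
Denominator: (j97)^2 + 1068(j97) + 96800 = 87391 + j103596
|N| = √(5² + 0²) ≈ 5, ∠N ≈ 0.00°
|D| = √(87391² + 103596²) ≈ 1.3553e+05, ∠D ≈ 49.85°
|H| = 5 / 1.3553e+05 ≈ 3.6892e-05
Gain = 20 log₁₀(3.6892e-05) ≈ -88.66 dB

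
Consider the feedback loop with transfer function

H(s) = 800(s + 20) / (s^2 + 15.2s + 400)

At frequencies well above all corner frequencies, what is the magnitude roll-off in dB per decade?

-20 dB/decade

Each pole contributes −20 dB/decade at high frequency; each zero contributes +20 dB/decade.
Net: 1 zero(s) − 2 pole(s) → -20 dB/decade.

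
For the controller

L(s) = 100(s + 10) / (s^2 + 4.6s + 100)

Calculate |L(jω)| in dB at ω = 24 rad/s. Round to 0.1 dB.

At s = jω = j24:
zero (s+10): 10 + j24 → |·| = √(10²+24²) = √676 ≈ 26, ∠ = arctan(24/10) ≈ 67.38°
quadratic: (j24)² + 4.6·j24 + 100 = -476 + j110.4 → |·| ≈ 488.63, ∠ ≈ 166.94°
|L| = 100 · 26 / 488.63 ≈ 5.321
Gain = 20 log₁₀(5.321) ≈ 14.52 dB

14.5 dB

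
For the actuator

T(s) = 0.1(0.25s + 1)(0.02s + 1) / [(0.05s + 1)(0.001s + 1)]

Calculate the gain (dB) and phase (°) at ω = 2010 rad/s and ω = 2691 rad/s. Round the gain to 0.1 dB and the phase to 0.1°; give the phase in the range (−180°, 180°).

ω = 2010: 19.0 dB, 25.5°; ω = 2691: 19.4 dB, 19.7°

At ω = 2010 rad/s:
zero (1 + j2010·0.25) = 1 + j502.5 → |·| ≈ 502.5, ∠ ≈ 89.89°
zero (1 + j2010·0.02) = 1 + j40.2 → |·| ≈ 40.212, ∠ ≈ 88.58°
pole (1 + j2010·0.05) = 1 + j100.5 → |·| ≈ 100.5, ∠ ≈ 89.43°
pole (1 + j2010·0.001) = 1 + j2.01 → |·| ≈ 2.245, ∠ ≈ 63.55°
|T| = 0.1 · 502.5 · 40.212 / (100.5 · 2.245) ≈ 8.9559
Gain = 20 log₁₀(8.9559) ≈ 19.04 dB
∠T = (89.89° + 88.58°) − (89.43° + 63.55°) = 25.49°

At ω = 2691 rad/s:
zero (1 + j2691·0.25) = 1 + j672.75 → |·| ≈ 672.75, ∠ ≈ 89.91°
zero (1 + j2691·0.02) = 1 + j53.82 → |·| ≈ 53.829, ∠ ≈ 88.94°
pole (1 + j2691·0.05) = 1 + j134.55 → |·| ≈ 134.55, ∠ ≈ 89.57°
pole (1 + j2691·0.001) = 1 + j2.691 → |·| ≈ 2.8708, ∠ ≈ 69.61°
|T| = 0.1 · 672.75 · 53.829 / (134.55 · 2.8708) ≈ 9.3753
Gain = 20 log₁₀(9.3753) ≈ 19.44 dB
∠T = (89.91° + 88.94°) − (89.57° + 69.61°) = 19.67°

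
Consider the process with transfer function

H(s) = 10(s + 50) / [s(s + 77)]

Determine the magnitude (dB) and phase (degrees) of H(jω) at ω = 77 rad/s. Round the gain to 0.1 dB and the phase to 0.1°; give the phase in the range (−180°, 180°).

At s = jω = j77:
zero (s+50): 50 + j77 → |·| = √(50²+77²) = √8429 ≈ 91.81, ∠ = arctan(77/50) ≈ 57.00°
pole (s+77): 77 + j77 → |·| = √(77²+77²) = √11858 ≈ 108.89, ∠ = arctan(77/77) ≈ 45.00°
pole at origin: |s| = 77, ∠ = 90.00° (in denominator)
|H| = 10 · 91.81 / 8384.5 ≈ 0.1095
Gain = 20 log₁₀(0.1095) ≈ -19.21 dB
∠H = 57.00° − 135.00° = -78.00°

-19.2 dB, -78.0°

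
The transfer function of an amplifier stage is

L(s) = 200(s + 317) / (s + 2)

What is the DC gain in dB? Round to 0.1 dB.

L(0) = 200·317 / (2) = 31700
20 log₁₀(31700) ≈ 90.02 dB

90.0 dB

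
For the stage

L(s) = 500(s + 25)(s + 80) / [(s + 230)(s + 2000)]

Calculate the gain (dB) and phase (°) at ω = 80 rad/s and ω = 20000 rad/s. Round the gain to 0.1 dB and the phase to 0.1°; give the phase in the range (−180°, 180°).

At s = jω = j80:
zero (s+25): 25 + j80 → |·| = √(25²+80²) = √7025 ≈ 83.815, ∠ = arctan(80/25) ≈ 72.65°
zero (s+80): 80 + j80 → |·| = √(80²+80²) = √12800 ≈ 113.14, ∠ = arctan(80/80) ≈ 45.00°
pole (s+230): 230 + j80 → |·| = √(230²+80²) = √59300 ≈ 243.52, ∠ = arctan(80/230) ≈ 19.18°
pole (s+2000): 2000 + j80 → |·| = √(2000²+80²) = √4006400 ≈ 2001.6, ∠ = arctan(80/2000) ≈ 2.29°
|L| = 500 · 9482.8 / 4.8743e+05 ≈ 9.7273
Gain = 20 log₁₀(9.7273) ≈ 19.76 dB
∠L = 117.65° − 21.47° = 96.18°

At s = jω = j20000:
zero (s+25): 25 + j20000 → |·| = √(25²+20000²) = √400000625 ≈ 20000, ∠ = arctan(20000/25) ≈ 89.93°
zero (s+80): 80 + j20000 → |·| = √(80²+20000²) = √400006400 ≈ 20000, ∠ = arctan(20000/80) ≈ 89.77°
pole (s+230): 230 + j20000 → |·| = √(230²+20000²) = √400052900 ≈ 20001, ∠ = arctan(20000/230) ≈ 89.34°
pole (s+2000): 2000 + j20000 → |·| = √(2000²+20000²) = √404000000 ≈ 20100, ∠ = arctan(20000/2000) ≈ 84.29°
|L| = 500 · 4e+08 / 4.0202e+08 ≈ 497.49
Gain = 20 log₁₀(497.49) ≈ 53.94 dB
∠L = 179.70° − 173.63° = 6.07°

ω = 80: 19.8 dB, 96.2°; ω = 20000: 53.9 dB, 6.1°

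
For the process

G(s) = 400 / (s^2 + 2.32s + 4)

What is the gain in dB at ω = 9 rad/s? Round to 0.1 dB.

14.0 dB

At s = jω = j9:
quadratic: (j9)² + 2.32·j9 + 4 = -77 + j20.88 → |·| ≈ 79.781, ∠ ≈ 164.83°
|G| = 400 / 79.781 ≈ 5.0137
Gain = 20 log₁₀(5.0137) ≈ 14.00 dB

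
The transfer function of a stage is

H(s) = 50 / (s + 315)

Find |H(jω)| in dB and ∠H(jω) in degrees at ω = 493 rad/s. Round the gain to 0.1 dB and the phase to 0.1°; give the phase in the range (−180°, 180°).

-21.4 dB, -57.4°

At s = jω = j493:
pole (s+315): 315 + j493 → |·| = √(315²+493²) = √342274 ≈ 585.04, ∠ = arctan(493/315) ≈ 57.42°
|H| = 50 / 585.04 ≈ 0.085464
Gain = 20 log₁₀(0.085464) ≈ -21.36 dB
∠H = 0.00° − 57.42° = -57.42°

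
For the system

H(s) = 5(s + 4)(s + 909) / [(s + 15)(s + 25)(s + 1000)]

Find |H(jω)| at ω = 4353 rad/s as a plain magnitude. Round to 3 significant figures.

At s = jω = j4353:
zero (s+4): 4 + j4353 → |·| = √(4²+4353²) = √18948625 ≈ 4353, ∠ = arctan(4353/4) ≈ 89.95°
zero (s+909): 909 + j4353 → |·| = √(909²+4353²) = √19774890 ≈ 4446.9, ∠ = arctan(4353/909) ≈ 78.20°
pole (s+15): 15 + j4353 → |·| = √(15²+4353²) = √18948834 ≈ 4353, ∠ = arctan(4353/15) ≈ 89.80°
pole (s+25): 25 + j4353 → |·| = √(25²+4353²) = √18949234 ≈ 4353.1, ∠ = arctan(4353/25) ≈ 89.67°
pole (s+1000): 1000 + j4353 → |·| = √(1000²+4353²) = √19948609 ≈ 4466.4, ∠ = arctan(4353/1000) ≈ 77.06°
|H| = 5 · 1.9357e+07 / 8.4634e+10 ≈ 0.0011436

0.00114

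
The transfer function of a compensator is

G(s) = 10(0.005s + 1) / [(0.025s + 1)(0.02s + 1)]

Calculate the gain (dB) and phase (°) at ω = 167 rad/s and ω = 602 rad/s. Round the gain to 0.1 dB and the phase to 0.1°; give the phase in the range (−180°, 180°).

ω = 167: -1.2 dB, -110.0°; ω = 602: -15.2 dB, -99.8°

At ω = 167 rad/s:
zero (1 + j167·0.005) = 1 + j0.835 → |·| ≈ 1.3028, ∠ ≈ 39.86°
pole (1 + j167·0.025) = 1 + j4.175 → |·| ≈ 4.2931, ∠ ≈ 76.53°
pole (1 + j167·0.02) = 1 + j3.34 → |·| ≈ 3.4865, ∠ ≈ 73.33°
|G| = 10 · 1.3028 / (4.2931 · 3.4865) ≈ 0.8704
Gain = 20 log₁₀(0.8704) ≈ -1.21 dB
∠G = (39.86°) − (76.53° + 73.33°) = -110.00°

At ω = 602 rad/s:
zero (1 + j602·0.005) = 1 + j3.01 → |·| ≈ 3.1718, ∠ ≈ 71.62°
pole (1 + j602·0.025) = 1 + j15.05 → |·| ≈ 15.083, ∠ ≈ 86.20°
pole (1 + j602·0.02) = 1 + j12.04 → |·| ≈ 12.081, ∠ ≈ 85.25°
|G| = 10 · 3.1718 / (15.083 · 12.081) ≈ 0.17407
Gain = 20 log₁₀(0.17407) ≈ -15.19 dB
∠G = (71.62°) − (86.20° + 85.25°) = -99.83°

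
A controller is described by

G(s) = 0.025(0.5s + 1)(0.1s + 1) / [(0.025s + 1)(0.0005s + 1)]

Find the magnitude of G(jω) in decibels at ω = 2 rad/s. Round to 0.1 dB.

-28.9 dB

At ω = 2 rad/s:
zero (1 + j2·0.5) = 1 + j1 → |·| ≈ 1.4142, ∠ ≈ 45.00°
zero (1 + j2·0.1) = 1 + j0.2 → |·| ≈ 1.0198, ∠ ≈ 11.31°
pole (1 + j2·0.025) = 1 + j0.05 → |·| ≈ 1.0012, ∠ ≈ 2.86°
pole (1 + j2·0.0005) = 1 + j0.001 → |·| ≈ 1, ∠ ≈ 0.06°
|G| = 0.025 · 1.4142 · 1.0198 / (1.0012 · 1) ≈ 0.036012
Gain = 20 log₁₀(0.036012) ≈ -28.87 dB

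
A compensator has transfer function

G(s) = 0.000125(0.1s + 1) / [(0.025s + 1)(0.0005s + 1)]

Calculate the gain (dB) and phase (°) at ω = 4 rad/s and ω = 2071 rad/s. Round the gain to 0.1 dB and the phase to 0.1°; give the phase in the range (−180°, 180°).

At ω = 4 rad/s:
zero (1 + j4·0.1) = 1 + j0.4 → |·| ≈ 1.077, ∠ ≈ 21.80°
pole (1 + j4·0.025) = 1 + j0.1 → |·| ≈ 1.005, ∠ ≈ 5.71°
pole (1 + j4·0.0005) = 1 + j0.002 → |·| ≈ 1, ∠ ≈ 0.11°
|G| = 0.000125 · 1.077 / (1.005 · 1) ≈ 0.00013396
Gain = 20 log₁₀(0.00013396) ≈ -77.46 dB
∠G = (21.80°) − (5.71° + 0.11°) = 15.98°

At ω = 2071 rad/s:
zero (1 + j2071·0.1) = 1 + j207.1 → |·| ≈ 207.1, ∠ ≈ 89.72°
pole (1 + j2071·0.025) = 1 + j51.775 → |·| ≈ 51.785, ∠ ≈ 88.89°
pole (1 + j2071·0.0005) = 1 + j1.0355 → |·| ≈ 1.4395, ∠ ≈ 46.00°
|G| = 0.000125 · 207.1 / (51.785 · 1.4395) ≈ 0.00034728
Gain = 20 log₁₀(0.00034728) ≈ -69.19 dB
∠G = (89.72°) − (88.89° + 46.00°) = -45.17°

ω = 4: -77.5 dB, 16.0°; ω = 2071: -69.2 dB, -45.2°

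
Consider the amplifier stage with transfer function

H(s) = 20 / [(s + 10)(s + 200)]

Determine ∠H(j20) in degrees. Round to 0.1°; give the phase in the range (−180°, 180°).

At s = jω = j20:
pole (s+10): 10 + j20 → |·| = √(10²+20²) = √500 ≈ 22.361, ∠ = arctan(20/10) ≈ 63.43°
pole (s+200): 200 + j20 → |·| = √(200²+20²) = √40400 ≈ 201, ∠ = arctan(20/200) ≈ 5.71°
∠H = 0.00° − 69.14° = -69.14°

-69.1°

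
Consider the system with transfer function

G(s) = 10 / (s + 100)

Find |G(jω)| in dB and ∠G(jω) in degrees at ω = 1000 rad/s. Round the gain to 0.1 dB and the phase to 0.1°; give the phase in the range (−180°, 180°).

At s = jω = j1000:
pole (s+100): 100 + j1000 → |·| = √(100²+1000²) = √1010000 ≈ 1005, ∠ = arctan(1000/100) ≈ 84.29°
|G| = 10 / 1005 ≈ 0.0099502
Gain = 20 log₁₀(0.0099502) ≈ -40.04 dB
∠G = 0.00° − 84.29° = -84.29°

-40.0 dB, -84.3°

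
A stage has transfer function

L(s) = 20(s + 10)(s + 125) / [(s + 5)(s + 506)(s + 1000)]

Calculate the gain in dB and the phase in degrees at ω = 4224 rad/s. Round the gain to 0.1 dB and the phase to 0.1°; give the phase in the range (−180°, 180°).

-46.8 dB, -71.6°

At s = jω = j4224:
zero (s+10): 10 + j4224 → |·| = √(10²+4224²) = √17842276 ≈ 4224, ∠ = arctan(4224/10) ≈ 89.86°
zero (s+125): 125 + j4224 → |·| = √(125²+4224²) = √17857801 ≈ 4225.8, ∠ = arctan(4224/125) ≈ 88.30°
pole (s+5): 5 + j4224 → |·| = √(5²+4224²) = √17842201 ≈ 4224, ∠ = arctan(4224/5) ≈ 89.93°
pole (s+506): 506 + j4224 → |·| = √(506²+4224²) = √18098212 ≈ 4254.2, ∠ = arctan(4224/506) ≈ 83.17°
pole (s+1000): 1000 + j4224 → |·| = √(1000²+4224²) = √18842176 ≈ 4340.8, ∠ = arctan(4224/1000) ≈ 76.68°
|L| = 20 · 1.785e+07 / 7.8003e+10 ≈ 0.0045767
Gain = 20 log₁₀(0.0045767) ≈ -46.79 dB
∠L = 178.16° − 249.78° = -71.62°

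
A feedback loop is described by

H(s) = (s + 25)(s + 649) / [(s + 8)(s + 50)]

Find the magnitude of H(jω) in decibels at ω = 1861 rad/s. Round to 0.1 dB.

At s = jω = j1861:
zero (s+25): 25 + j1861 → |·| = √(25²+1861²) = √3463946 ≈ 1861.2, ∠ = arctan(1861/25) ≈ 89.23°
zero (s+649): 649 + j1861 → |·| = √(649²+1861²) = √3884522 ≈ 1970.9, ∠ = arctan(1861/649) ≈ 70.77°
pole (s+8): 8 + j1861 → |·| = √(8²+1861²) = √3463385 ≈ 1861, ∠ = arctan(1861/8) ≈ 89.75°
pole (s+50): 50 + j1861 → |·| = √(50²+1861²) = √3465821 ≈ 1861.7, ∠ = arctan(1861/50) ≈ 88.46°
|H| = 1 · 3.6682e+06 / 3.4646e+06 ≈ 1.0588
Gain = 20 log₁₀(1.0588) ≈ 0.50 dB

0.5 dB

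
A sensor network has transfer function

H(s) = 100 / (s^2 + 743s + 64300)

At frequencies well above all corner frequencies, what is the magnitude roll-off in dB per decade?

Each pole contributes −20 dB/decade at high frequency; each zero contributes +20 dB/decade.
Net: 0 zero(s) − 2 pole(s) → -40 dB/decade.

-40 dB/decade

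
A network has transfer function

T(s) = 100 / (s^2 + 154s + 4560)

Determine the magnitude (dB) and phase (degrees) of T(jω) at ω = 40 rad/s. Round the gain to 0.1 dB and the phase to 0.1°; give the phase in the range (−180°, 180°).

Substitute s = j40:
Numerator: 100 = 100 + j0
Denominator: (j40)^2 + 154(j40) + 4560 = 2960 + j6160
|N| = √(100² + 0²) ≈ 100, ∠N ≈ 0.00°
|D| = √(2960² + 6160²) ≈ 6834.3, ∠D ≈ 64.33°
|T| = 100 / 6834.3 ≈ 0.014632
Gain = 20 log₁₀(0.014632) ≈ -36.69 dB
∠T = 0.00° − 64.33° = -64.33°

-36.7 dB, -64.3°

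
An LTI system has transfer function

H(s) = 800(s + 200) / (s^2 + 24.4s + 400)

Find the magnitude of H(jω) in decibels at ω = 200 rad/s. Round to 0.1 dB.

At s = jω = j200:
zero (s+200): 200 + j200 → |·| = √(200²+200²) = √80000 ≈ 282.84, ∠ = arctan(200/200) ≈ 45.00°
quadratic: (j200)² + 24.4·j200 + 400 = -39600 + j4880 → |·| ≈ 39900, ∠ ≈ 172.97°
|H| = 800 · 282.84 / 39900 ≈ 5.671
Gain = 20 log₁₀(5.671) ≈ 15.07 dB

15.1 dB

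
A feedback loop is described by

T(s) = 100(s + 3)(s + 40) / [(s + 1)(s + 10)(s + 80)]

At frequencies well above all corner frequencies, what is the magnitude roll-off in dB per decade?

-20 dB/decade

Each pole contributes −20 dB/decade at high frequency; each zero contributes +20 dB/decade.
Net: 2 zero(s) − 3 pole(s) → -20 dB/decade.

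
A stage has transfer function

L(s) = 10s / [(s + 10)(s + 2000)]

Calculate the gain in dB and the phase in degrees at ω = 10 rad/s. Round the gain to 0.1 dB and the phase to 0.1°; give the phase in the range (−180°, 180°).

At s = jω = j10:
zero at origin: s = j10 → |·| = 10, ∠ = 90.00°
pole (s+10): 10 + j10 → |·| = √(10²+10²) = √200 ≈ 14.142, ∠ = arctan(10/10) ≈ 45.00°
pole (s+2000): 2000 + j10 → |·| = √(2000²+10²) = √4000100 ≈ 2000, ∠ = arctan(10/2000) ≈ 0.29°
|L| = 10 · 10 / 28284 ≈ 0.0035356
Gain = 20 log₁₀(0.0035356) ≈ -49.03 dB
∠L = 90.00° − 45.29° = 44.71°

-49.0 dB, 44.7°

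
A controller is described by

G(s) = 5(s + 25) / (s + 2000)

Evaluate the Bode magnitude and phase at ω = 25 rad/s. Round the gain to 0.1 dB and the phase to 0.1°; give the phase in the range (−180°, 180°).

At s = jω = j25:
zero (s+25): 25 + j25 → |·| = √(25²+25²) = √1250 ≈ 35.355, ∠ = arctan(25/25) ≈ 45.00°
pole (s+2000): 2000 + j25 → |·| = √(2000²+25²) = √4000625 ≈ 2000.2, ∠ = arctan(25/2000) ≈ 0.72°
|G| = 5 · 35.355 / 2000.2 ≈ 0.088379
Gain = 20 log₁₀(0.088379) ≈ -21.07 dB
∠G = 45.00° − 0.72° = 44.28°

-21.1 dB, 44.3°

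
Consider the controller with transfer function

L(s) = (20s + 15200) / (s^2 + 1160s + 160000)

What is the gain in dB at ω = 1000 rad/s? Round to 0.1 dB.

-35.1 dB

Substitute s = j1000:
Numerator: 20(j1000) + 15200 = 15200 + j20000
Denominator: (j1000)^2 + 1160(j1000) + 160000 = -840000 + j1160000
|N| = √(15200² + 20000²) ≈ 25121, ∠N ≈ 52.77°
|D| = √(840000² + 1160000²) ≈ 1.4322e+06, ∠D ≈ 125.91°
|L| = 25121 / 1.4322e+06 ≈ 0.01754
Gain = 20 log₁₀(0.01754) ≈ -35.12 dB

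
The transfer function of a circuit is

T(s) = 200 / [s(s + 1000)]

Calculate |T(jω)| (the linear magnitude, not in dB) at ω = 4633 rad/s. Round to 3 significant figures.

9.11e-06

At s = jω = j4633:
pole (s+1000): 1000 + j4633 → |·| = √(1000²+4633²) = √22464689 ≈ 4739.7, ∠ = arctan(4633/1000) ≈ 77.82°
pole at origin: |s| = 4633, ∠ = 90.00° (in denominator)
|T| = 200 / 2.1959e+07 ≈ 9.1079e-06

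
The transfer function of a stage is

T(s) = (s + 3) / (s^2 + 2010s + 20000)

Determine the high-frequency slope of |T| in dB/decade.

-20 dB/decade

Each pole contributes −20 dB/decade at high frequency; each zero contributes +20 dB/decade.
Net: 1 zero(s) − 2 pole(s) → -20 dB/decade.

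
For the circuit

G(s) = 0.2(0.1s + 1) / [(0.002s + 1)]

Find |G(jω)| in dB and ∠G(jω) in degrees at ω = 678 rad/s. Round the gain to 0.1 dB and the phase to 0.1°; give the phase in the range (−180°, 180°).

18.1 dB, 35.6°

At ω = 678 rad/s:
zero (1 + j678·0.1) = 1 + j67.8 → |·| ≈ 67.807, ∠ ≈ 89.15°
pole (1 + j678·0.002) = 1 + j1.356 → |·| ≈ 1.6849, ∠ ≈ 53.59°
|G| = 0.2 · 67.807 / (1.6849) ≈ 8.0488
Gain = 20 log₁₀(8.0488) ≈ 18.11 dB
∠G = (89.15°) − (53.59°) = 35.56°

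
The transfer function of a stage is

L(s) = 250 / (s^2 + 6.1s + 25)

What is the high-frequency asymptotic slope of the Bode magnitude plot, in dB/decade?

-40 dB/decade

Each pole contributes −20 dB/decade at high frequency; each zero contributes +20 dB/decade.
Net: 0 zero(s) − 2 pole(s) → -40 dB/decade.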